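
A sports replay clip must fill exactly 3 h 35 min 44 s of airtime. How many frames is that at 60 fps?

776640 frames

3 h 35 min 44 s = 12944 s.
Frames = 12944 × 60 = 776640.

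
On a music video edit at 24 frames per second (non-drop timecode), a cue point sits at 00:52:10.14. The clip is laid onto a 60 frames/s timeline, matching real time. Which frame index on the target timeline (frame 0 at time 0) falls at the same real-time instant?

frame 187835

Source frame index: (0×3600 + 52×60 + 10) × 24 + 14 = 75134.
Real time: 75134 / (24) = 37567/12 s.
Target frame: (37567/12) × (60) = 187835.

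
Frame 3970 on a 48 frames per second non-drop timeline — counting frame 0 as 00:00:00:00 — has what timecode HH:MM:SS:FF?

3970 ÷ 48 = 82 full seconds, remainder 34 frames.
82 s = 0 h 1 min 22 s.
Timecode: 00:01:22:34.

00:01:22:34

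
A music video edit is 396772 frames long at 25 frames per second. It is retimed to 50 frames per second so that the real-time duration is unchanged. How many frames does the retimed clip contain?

793544 frames

Target frames = source frames × (target rate / source rate) = 396772 × (50)/(25) = 396772 × 2 = 793544.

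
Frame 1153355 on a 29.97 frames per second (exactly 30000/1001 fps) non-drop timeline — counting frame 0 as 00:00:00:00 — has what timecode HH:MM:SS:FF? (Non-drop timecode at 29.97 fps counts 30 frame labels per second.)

1153355 ÷ 30 = 38445 full seconds, remainder 5 frames.
38445 s = 10 h 40 min 45 s.
Timecode: 10:40:45:05.

10:40:45:05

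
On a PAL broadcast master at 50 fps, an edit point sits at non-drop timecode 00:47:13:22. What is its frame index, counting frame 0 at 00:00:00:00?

Total seconds to the label: (0 × 3600 + 47 × 60 + 13) = 2833.
Frame index = 2833 × 50 + 22 = 141672.

frame 141672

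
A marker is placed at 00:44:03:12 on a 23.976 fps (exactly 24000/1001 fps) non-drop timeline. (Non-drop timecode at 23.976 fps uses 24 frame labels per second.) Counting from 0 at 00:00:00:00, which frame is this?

Total seconds to the label: (0 × 3600 + 44 × 60 + 3) = 2643.
Frame index = 2643 × 24 + 12 = 63444.

63444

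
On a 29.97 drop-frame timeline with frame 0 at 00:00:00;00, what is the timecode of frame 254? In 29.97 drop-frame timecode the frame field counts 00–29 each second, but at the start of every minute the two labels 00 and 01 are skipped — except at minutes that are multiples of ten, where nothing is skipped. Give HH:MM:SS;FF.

00:00:08;14

Ten DF minutes hold 17982 frames, so frame 254 lies in block 0 (frames 0–17981) with 254 frames into that block.
The block's first minute is 1800 frames and the rest 1798 each; 254 frames reaches minute 0, so 0 × 18 + 0 × 2 = 0 labels have been skipped so far.
Adding those back, label number 254 + 0 = 254 at 30 labels/s is 8 s + 14 f = 0 h 0 min 8 s frame 14, i.e. 00:00:08;14.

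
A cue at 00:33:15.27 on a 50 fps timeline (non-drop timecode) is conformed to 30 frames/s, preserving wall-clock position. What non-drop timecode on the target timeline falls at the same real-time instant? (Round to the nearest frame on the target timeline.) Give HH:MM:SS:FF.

00:33:15:16

Source frame index: (0×3600 + 33×60 + 15) × 50 + 27 = 99777.
Real time: 99777 / (50) = 99777/50 s.
Target frame: (99777/50) × (30) = 299331/5 ≈ 59866.200 → 59866.
At 30 labels/s: frame 59866 → 00:33:15:16.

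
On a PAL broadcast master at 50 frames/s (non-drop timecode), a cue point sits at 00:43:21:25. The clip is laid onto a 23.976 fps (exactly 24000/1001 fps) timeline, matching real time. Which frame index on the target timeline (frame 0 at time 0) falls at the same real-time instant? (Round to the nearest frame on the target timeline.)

Source frame index: (0×3600 + 43×60 + 21) × 50 + 25 = 130075.
Real time: 130075 / (50) = 5203/2 s.
Target frame: (5203/2) × (24000/1001) = 5676000/91 ≈ 62373.626 → 62374.

frame 62374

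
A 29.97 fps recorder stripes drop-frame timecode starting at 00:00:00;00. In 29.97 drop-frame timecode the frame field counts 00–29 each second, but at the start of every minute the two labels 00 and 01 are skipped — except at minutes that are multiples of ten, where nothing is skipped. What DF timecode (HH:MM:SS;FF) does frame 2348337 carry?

21:45:56;07

Ten DF minutes hold 17982 frames, so frame 2348337 lies in block 130 (frames 2337660–2355641) with 10677 frames into that block.
The block's first minute is 1800 frames and the rest 1798 each; 10677 frames reaches minute 5, so 130 × 18 + 5 × 2 = 2350 labels have been skipped so far.
Adding those back, label number 2348337 + 2350 = 2350687 at 30 labels/s is 78356 s + 7 f = 21 h 45 min 56 s frame 7, i.e. 21:45:56;07.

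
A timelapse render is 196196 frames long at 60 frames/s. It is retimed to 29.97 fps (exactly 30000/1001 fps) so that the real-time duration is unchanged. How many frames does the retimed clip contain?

Target frames = source frames × (target rate / source rate) = 196196 × (30000/1001)/(60) = 196196 × 500/1001 = 98000.

98000 frames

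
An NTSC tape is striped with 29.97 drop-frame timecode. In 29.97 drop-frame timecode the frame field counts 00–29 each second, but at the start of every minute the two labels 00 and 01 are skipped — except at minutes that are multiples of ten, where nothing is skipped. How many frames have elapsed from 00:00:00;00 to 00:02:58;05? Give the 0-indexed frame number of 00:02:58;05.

5341

As if non-drop at 30 labels/s: (0 × 3600 + 2 × 60 + 58) × 30 + 5 = 5345.
Minute boundaries passed: 2; those not divisible by 10: 2 − 0 = 2; dropped labels = 2 × 2 = 4.
Actual frame index = 5345 − 4 = 5341.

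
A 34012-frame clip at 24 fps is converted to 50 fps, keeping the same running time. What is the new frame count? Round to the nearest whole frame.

70858 frames

Frames at target rate = 34012 × (50) / (24) = 212575/3 ≈ 70858.333.
Nearest whole frame: 70858.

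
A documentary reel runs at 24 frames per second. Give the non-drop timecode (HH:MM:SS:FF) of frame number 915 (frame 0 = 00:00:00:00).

00:00:38:03

915 ÷ 24 = 38 full seconds, remainder 3 frames.
38 s = 0 h 0 min 38 s.
Timecode: 00:00:38:03.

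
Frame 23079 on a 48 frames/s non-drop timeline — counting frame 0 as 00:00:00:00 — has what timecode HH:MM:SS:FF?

23079 ÷ 48 = 480 full seconds, remainder 39 frames.
480 s = 0 h 8 min 0 s.
Timecode: 00:08:00:39.

00:08:00:39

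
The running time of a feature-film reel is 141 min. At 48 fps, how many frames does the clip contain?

141 min = 8460 s.
Frames = 8460 × 48 = 406080.

406080 frames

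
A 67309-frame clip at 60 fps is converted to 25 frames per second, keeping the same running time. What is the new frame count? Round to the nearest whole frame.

Frames at target rate = 67309 × (25) / (60) = 336545/12 ≈ 28045.417.
Nearest whole frame: 28045.

28045 frames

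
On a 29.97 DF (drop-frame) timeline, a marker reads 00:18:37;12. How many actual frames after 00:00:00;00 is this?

Complete 10-minute blocks: 1, each 17982 frames → 17982.
Remaining 8 whole minutes in the current block: 1800 + 7 × 1798 = 14386 frames.
Within the current minute: 37 × 30 + 12 − 2 = 1120 (labels ;00/;01 skipped at this minute). Total = 17982 + 14386 + 1120 = 33488.

33488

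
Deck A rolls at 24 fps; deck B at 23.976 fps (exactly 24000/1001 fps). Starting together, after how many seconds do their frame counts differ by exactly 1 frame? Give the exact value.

1001/24 seconds

The gap grows by |24000/1001 − 24| = 24/1001 frames per second.
Time for a 1-frame gap: 1 ÷ (24/1001) = 1001/24 s.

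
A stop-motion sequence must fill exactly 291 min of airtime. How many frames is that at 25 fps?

291 min = 17460 s.
Frames = 17460 × 25 = 436500.

436500 frames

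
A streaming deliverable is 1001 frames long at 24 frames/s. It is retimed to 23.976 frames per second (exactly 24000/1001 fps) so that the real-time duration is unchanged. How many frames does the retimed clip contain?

Target frames = source frames × (target rate / source rate) = 1001 × (24000/1001)/(24) = 1001 × 1000/1001 = 1000.

1000 frames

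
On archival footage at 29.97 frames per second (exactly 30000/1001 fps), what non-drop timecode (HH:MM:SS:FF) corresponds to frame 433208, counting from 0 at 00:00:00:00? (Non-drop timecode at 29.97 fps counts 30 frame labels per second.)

04:00:40:08

433208 ÷ 30 = 14440 full seconds, remainder 8 frames.
14440 s = 4 h 0 min 40 s.
Timecode: 04:00:40:08.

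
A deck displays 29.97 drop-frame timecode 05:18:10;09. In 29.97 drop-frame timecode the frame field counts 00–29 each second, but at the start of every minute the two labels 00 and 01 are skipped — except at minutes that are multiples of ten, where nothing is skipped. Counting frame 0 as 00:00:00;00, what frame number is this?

Complete 10-minute blocks: 31, each 17982 frames → 557442.
Remaining 8 whole minutes in the current block: 1800 + 7 × 1798 = 14386 frames.
Within the current minute: 10 × 30 + 9 − 2 = 307 (labels ;00/;01 skipped at this minute). Total = 557442 + 14386 + 307 = 572135.

572135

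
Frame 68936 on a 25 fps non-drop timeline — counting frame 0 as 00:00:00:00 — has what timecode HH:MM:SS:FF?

68936 ÷ 25 = 2757 full seconds, remainder 11 frames.
2757 s = 0 h 45 min 57 s.
Timecode: 00:45:57:11.

00:45:57:11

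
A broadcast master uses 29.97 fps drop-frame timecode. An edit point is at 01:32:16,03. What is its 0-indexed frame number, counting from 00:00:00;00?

As if non-drop at 30 labels/s: (1 × 3600 + 32 × 60 + 16) × 30 + 3 = 166083.
Minute boundaries passed: 92; those not divisible by 10: 92 − 9 = 83; dropped labels = 2 × 83 = 166.
Actual frame index = 166083 − 166 = 165917.

165917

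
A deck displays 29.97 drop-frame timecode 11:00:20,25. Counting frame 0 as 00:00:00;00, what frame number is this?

1187437

As if non-drop at 30 labels/s: (11 × 3600 + 0 × 60 + 20) × 30 + 25 = 1188625.
Minute boundaries passed: 660; those not divisible by 10: 660 − 66 = 594; dropped labels = 2 × 594 = 1188.
Actual frame index = 1188625 − 1188 = 1187437.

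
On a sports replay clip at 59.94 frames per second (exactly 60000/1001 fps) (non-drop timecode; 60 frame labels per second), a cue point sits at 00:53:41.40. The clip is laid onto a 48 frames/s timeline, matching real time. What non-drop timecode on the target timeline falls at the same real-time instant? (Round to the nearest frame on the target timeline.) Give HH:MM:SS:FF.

Source frame index: (0×3600 + 53×60 + 41) × 60 + 40 = 193300.
Real time: 193300 / (60000/1001) = 1934933/600 s.
Target frame: (1934933/600) × (48) = 3869866/25 ≈ 154794.640 → 154795.
At 48 labels/s: frame 154795 → 00:53:44:43.

00:53:44:43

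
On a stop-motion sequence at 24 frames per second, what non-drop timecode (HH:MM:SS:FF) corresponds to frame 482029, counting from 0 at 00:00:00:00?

05:34:44:13

482029 ÷ 24 = 20084 full seconds, remainder 13 frames.
20084 s = 5 h 34 min 44 s.
Timecode: 05:34:44:13.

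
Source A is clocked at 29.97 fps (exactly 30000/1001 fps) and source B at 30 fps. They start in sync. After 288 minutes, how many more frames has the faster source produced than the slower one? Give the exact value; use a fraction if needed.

288 min = 17280 s.
A emits 30000/1001 × 17280 = 518400000/1001 frames; B emits 30 × 17280 = 518400.
Difference = 518400/1001 frames (≈ 517.8821); B is ahead of A.

518400/1001 frames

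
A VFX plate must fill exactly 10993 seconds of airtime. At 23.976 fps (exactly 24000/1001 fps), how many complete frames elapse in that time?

263568 frames

Frames = 10993 × 24000/1001 = 263832000/1001 ≈ 263568.4316.
Complete frames: 263568.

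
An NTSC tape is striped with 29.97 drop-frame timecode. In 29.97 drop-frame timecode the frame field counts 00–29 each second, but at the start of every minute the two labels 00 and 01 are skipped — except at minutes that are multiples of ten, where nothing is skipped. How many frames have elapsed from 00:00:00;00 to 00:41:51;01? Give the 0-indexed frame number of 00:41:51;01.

75257

Complete 10-minute blocks: 4, each 17982 frames → 71928.
Remaining 1 whole minute in the current block: 1800 + 0 × 1798 = 1800 frames.
Within the current minute: 51 × 30 + 1 − 2 = 1529 (labels ;00/;01 skipped at this minute). Total = 71928 + 1800 + 1529 = 75257.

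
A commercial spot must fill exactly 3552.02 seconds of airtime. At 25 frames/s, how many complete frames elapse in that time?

Frames = 3552.02 × 25 = 177601/2 ≈ 88800.5000.
Complete frames: 88800.

88800 frames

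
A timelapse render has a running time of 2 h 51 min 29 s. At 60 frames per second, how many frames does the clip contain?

617340 frames

2 h 51 min 29 s = 10289 s.
Frames = 10289 × 60 = 617340.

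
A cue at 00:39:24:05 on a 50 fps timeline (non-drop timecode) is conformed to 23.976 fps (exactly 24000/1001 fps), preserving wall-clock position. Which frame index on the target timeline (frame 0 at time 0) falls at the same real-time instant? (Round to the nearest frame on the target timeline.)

frame 56682

Source frame index: (0×3600 + 39×60 + 24) × 50 + 5 = 118205.
Real time: 118205 / (50) = 23641/10 s.
Target frame: (23641/10) × (24000/1001) = 56738400/1001 ≈ 56681.718 → 56682.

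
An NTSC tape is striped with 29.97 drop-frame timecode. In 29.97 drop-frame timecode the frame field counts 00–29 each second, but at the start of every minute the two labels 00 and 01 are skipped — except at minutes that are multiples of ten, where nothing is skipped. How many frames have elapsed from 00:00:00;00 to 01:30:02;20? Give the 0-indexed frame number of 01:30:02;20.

Complete 10-minute blocks: 9, each 17982 frames → 161838.
Remaining 0 whole minutes in the current block: 0 frames.
Within the current minute: 2 × 30 + 20 = 80. Total = 161838 + 0 + 80 = 161918.

161918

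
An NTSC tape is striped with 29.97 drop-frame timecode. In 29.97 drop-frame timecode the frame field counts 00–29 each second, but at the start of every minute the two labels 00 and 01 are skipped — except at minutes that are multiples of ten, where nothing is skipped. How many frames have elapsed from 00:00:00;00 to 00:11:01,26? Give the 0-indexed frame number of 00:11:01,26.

As if non-drop at 30 labels/s: (0 × 3600 + 11 × 60 + 1) × 30 + 26 = 19856.
Minute boundaries passed: 11; those not divisible by 10: 11 − 1 = 10; dropped labels = 2 × 10 = 20.
Actual frame index = 19856 − 20 = 19836.

19836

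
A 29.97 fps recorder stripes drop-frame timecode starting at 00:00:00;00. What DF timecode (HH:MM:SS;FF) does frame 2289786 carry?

Ten DF minutes hold 17982 frames, so frame 2289786 lies in block 127 (frames 2283714–2301695) with 6072 frames into that block.
The block's first minute is 1800 frames and the rest 1798 each; 6072 frames reaches minute 3, so 127 × 18 + 3 × 2 = 2292 labels have been skipped so far.
Adding those back, label number 2289786 + 2292 = 2292078 at 30 labels/s is 76402 s + 18 f = 21 h 13 min 22 s frame 18, i.e. 21:13:22;18.

21:13:22;18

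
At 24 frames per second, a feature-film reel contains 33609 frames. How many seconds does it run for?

Running time = 33609 / (24) = 1400.375 s.

1400.375 seconds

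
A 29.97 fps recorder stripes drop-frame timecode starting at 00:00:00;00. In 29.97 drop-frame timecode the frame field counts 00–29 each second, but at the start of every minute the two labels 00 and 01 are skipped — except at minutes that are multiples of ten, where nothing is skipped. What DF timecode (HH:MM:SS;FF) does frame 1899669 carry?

17:36:25;21

Ten DF minutes hold 17982 frames, so frame 1899669 lies in block 105 (frames 1888110–1906091) with 11559 frames into that block.
The block's first minute is 1800 frames and the rest 1798 each; 11559 frames reaches minute 6, so 105 × 18 + 6 × 2 = 1902 labels have been skipped so far.
Adding those back, label number 1899669 + 1902 = 1901571 at 30 labels/s is 63385 s + 21 f = 17 h 36 min 25 s frame 21, i.e. 17:36:25;21.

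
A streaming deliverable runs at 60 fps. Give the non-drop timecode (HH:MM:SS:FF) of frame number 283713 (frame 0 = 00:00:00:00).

283713 ÷ 60 = 4728 full seconds, remainder 33 frames.
4728 s = 1 h 18 min 48 s.
Timecode: 01:18:48:33.

01:18:48:33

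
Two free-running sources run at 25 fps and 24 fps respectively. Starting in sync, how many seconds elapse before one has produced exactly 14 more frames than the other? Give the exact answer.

14 seconds

The gap grows by |24 − 25| = 1 frame per second.
Time for a 14-frame gap: 14 ÷ (1) = 14 s.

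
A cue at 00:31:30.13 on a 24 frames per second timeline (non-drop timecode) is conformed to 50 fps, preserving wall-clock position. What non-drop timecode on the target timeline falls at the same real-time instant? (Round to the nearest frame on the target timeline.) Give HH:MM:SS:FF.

00:31:30:27

Source frame index: (0×3600 + 31×60 + 30) × 24 + 13 = 45373.
Real time: 45373 / (24) = 45373/24 s.
Target frame: (45373/24) × (50) = 1134325/12 ≈ 94527.083 → 94527.
At 50 labels/s: frame 94527 → 00:31:30:27.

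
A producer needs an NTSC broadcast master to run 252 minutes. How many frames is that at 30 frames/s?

252 min = 15120 s.
Frames = 15120 × 30 = 453600.

453600 frames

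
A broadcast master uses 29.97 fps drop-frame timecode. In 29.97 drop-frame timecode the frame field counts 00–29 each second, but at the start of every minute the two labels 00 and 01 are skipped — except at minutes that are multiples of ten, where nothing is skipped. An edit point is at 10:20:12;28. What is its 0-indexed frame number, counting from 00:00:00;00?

1115272

As if non-drop at 30 labels/s: (10 × 3600 + 20 × 60 + 12) × 30 + 28 = 1116388.
Minute boundaries passed: 620; those not divisible by 10: 620 − 62 = 558; dropped labels = 2 × 558 = 1116.
Actual frame index = 1116388 − 1116 = 1115272.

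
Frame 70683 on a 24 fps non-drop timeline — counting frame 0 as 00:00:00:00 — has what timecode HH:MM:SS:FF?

00:49:05:03

70683 ÷ 24 = 2945 full seconds, remainder 3 frames.
2945 s = 0 h 49 min 5 s.
Timecode: 00:49:05:03.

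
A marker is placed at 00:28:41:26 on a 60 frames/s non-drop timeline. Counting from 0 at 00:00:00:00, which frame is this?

frame 103286

Total seconds to the label: (0 × 3600 + 28 × 60 + 41) = 1721.
Frame index = 1721 × 60 + 26 = 103286.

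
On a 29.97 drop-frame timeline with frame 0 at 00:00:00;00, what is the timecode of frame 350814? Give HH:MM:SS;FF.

03:15:05;16

Ten DF minutes hold 17982 frames, so frame 350814 lies in block 19 (frames 341658–359639) with 9156 frames into that block.
The block's first minute is 1800 frames and the rest 1798 each; 9156 frames reaches minute 5, so 19 × 18 + 5 × 2 = 352 labels have been skipped so far.
Adding those back, label number 350814 + 352 = 351166 at 30 labels/s is 11705 s + 16 f = 3 h 15 min 5 s frame 16, i.e. 03:15:05;16.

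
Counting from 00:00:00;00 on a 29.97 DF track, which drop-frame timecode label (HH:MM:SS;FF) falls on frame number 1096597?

Each 10-minute DF block holds 10 × 60 × 30 − 9 × 2 = 17982 frames. 1096597 ÷ 17982 → 60 full blocks, remainder 17677.
Within the partial block the first minute is 1800 frames and each further minute 1798, so 9 further minute boundaries passed. Total skipped labels = 18 × 60 + 2 × 9 = 1098.
Non-drop label index = 1096597 + 1098 = 1097695; at 30 labels/s that is 10:09:49:25, i.e. DF 10:09:49;25.

10:09:49;25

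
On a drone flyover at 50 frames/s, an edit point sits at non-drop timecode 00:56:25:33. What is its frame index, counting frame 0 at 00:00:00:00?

169283

Total seconds to the label: (0 × 3600 + 56 × 60 + 25) = 3385.
Frame index = 3385 × 50 + 33 = 169283.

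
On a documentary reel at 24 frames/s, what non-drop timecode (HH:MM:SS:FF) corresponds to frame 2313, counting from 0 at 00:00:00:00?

2313 ÷ 24 = 96 full seconds, remainder 9 frames.
96 s = 0 h 1 min 36 s.
Timecode: 00:01:36:09.

00:01:36:09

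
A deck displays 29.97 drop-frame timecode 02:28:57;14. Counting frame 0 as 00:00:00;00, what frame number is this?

Complete 10-minute blocks: 14, each 17982 frames → 251748.
Remaining 8 whole minutes in the current block: 1800 + 7 × 1798 = 14386 frames.
Within the current minute: 57 × 30 + 14 − 2 = 1722 (labels ;00/;01 skipped at this minute). Total = 251748 + 14386 + 1722 = 267856.

267856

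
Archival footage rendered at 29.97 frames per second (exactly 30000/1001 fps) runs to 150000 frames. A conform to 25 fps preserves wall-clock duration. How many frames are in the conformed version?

125125 frames

Target frames = source frames × (target rate / source rate) = 150000 × (25)/(30000/1001) = 150000 × 1001/1200 = 125125.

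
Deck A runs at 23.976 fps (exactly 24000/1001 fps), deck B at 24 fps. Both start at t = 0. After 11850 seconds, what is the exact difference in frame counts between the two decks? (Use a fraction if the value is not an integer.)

A emits 24000/1001 × 11850 = 284400000/1001 frames; B emits 24 × 11850 = 284400.
Difference = 284400/1001 frames (≈ 284.1159); B is ahead of A.

284400/1001 frames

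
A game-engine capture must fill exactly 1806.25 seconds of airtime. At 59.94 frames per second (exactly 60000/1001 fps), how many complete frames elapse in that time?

108266 frames

Frames = 1806.25 × 60000/1001 = 108375000/1001 ≈ 108266.7333.
Complete frames: 108266.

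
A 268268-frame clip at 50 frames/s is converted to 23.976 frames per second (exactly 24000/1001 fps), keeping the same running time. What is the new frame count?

Target frames = source frames × (target rate / source rate) = 268268 × (24000/1001)/(50) = 268268 × 480/1001 = 128640.

128640 frames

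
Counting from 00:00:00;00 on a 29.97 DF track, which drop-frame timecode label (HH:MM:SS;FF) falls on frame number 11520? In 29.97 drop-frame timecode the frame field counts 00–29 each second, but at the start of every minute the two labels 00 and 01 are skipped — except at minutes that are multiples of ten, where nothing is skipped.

Each 10-minute DF block holds 10 × 60 × 30 − 9 × 2 = 17982 frames. 11520 ÷ 17982 → 0 full blocks, remainder 11520.
Within the partial block the first minute is 1800 frames and each further minute 1798, so 6 further minute boundaries passed. Total skipped labels = 18 × 0 + 2 × 6 = 12.
Non-drop label index = 11520 + 12 = 11532; at 30 labels/s that is 00:06:24:12, i.e. DF 00:06:24;12.

00:06:24;12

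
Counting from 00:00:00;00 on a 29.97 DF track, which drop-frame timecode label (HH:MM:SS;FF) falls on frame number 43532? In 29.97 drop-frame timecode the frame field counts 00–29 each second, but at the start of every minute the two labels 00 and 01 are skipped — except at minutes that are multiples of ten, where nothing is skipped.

Each 10-minute DF block holds 10 × 60 × 30 − 9 × 2 = 17982 frames. 43532 ÷ 17982 → 2 full blocks, remainder 7568.
Within the partial block the first minute is 1800 frames and each further minute 1798, so 4 further minute boundaries passed. Total skipped labels = 18 × 2 + 2 × 4 = 44.
Non-drop label index = 43532 + 44 = 43576; at 30 labels/s that is 00:24:12:16, i.e. DF 00:24:12;16.

00:24:12;16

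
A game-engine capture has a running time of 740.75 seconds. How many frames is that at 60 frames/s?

44445 frames

Frames = 740.75 × 60 = 44445.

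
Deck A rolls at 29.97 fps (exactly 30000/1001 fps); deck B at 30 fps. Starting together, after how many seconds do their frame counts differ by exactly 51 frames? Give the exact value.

1701.7 seconds

The gap grows by |30 − 30000/1001| = 30/1001 frames per second.
Time for a 51-frame gap: 51 ÷ (30/1001) = 1701.7 s.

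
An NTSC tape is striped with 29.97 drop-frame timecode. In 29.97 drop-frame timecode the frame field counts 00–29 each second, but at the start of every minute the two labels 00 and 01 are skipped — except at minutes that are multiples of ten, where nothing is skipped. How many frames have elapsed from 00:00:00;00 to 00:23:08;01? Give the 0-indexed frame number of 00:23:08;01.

41599

As if non-drop at 30 labels/s: (0 × 3600 + 23 × 60 + 8) × 30 + 1 = 41641.
Minute boundaries passed: 23; those not divisible by 10: 23 − 2 = 21; dropped labels = 2 × 21 = 42.
Actual frame index = 41641 − 42 = 41599.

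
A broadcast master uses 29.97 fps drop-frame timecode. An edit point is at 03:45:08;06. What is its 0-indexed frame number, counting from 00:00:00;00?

404840

Complete 10-minute blocks: 22, each 17982 frames → 395604.
Remaining 5 whole minutes in the current block: 1800 + 4 × 1798 = 8992 frames.
Within the current minute: 8 × 30 + 6 − 2 = 244 (labels ;00/;01 skipped at this minute). Total = 395604 + 8992 + 244 = 404840.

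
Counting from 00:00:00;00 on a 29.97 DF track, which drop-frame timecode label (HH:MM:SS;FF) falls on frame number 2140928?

Ten DF minutes hold 17982 frames, so frame 2140928 lies in block 119 (frames 2139858–2157839) with 1070 frames into that block.
The block's first minute is 1800 frames and the rest 1798 each; 1070 frames reaches minute 0, so 119 × 18 + 0 × 2 = 2142 labels have been skipped so far.
Adding those back, label number 2140928 + 2142 = 2143070 at 30 labels/s is 71435 s + 20 f = 19 h 50 min 35 s frame 20, i.e. 19:50:35;20.

19:50:35;20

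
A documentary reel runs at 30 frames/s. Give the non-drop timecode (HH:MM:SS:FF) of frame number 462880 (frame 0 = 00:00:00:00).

462880 ÷ 30 = 15429 full seconds, remainder 10 frames.
15429 s = 4 h 17 min 9 s.
Timecode: 04:17:09:10.

04:17:09:10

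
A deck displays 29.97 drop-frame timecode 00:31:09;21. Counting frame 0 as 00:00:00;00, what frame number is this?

56035

As if non-drop at 30 labels/s: (0 × 3600 + 31 × 60 + 9) × 30 + 21 = 56091.
Minute boundaries passed: 31; those not divisible by 10: 31 − 3 = 28; dropped labels = 2 × 28 = 56.
Actual frame index = 56091 − 56 = 56035.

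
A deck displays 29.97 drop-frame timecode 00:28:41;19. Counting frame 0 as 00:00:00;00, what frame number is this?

51597

Complete 10-minute blocks: 2, each 17982 frames → 35964.
Remaining 8 whole minutes in the current block: 1800 + 7 × 1798 = 14386 frames.
Within the current minute: 41 × 30 + 19 − 2 = 1247 (labels ;00/;01 skipped at this minute). Total = 35964 + 14386 + 1247 = 51597.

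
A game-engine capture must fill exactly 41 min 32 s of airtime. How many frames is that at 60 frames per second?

41 min 32 s = 2492 s.
Frames = 2492 × 60 = 149520.

149520 frames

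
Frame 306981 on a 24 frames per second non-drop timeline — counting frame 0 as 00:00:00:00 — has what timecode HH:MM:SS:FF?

03:33:10:21

306981 ÷ 24 = 12790 full seconds, remainder 21 frames.
12790 s = 3 h 33 min 10 s.
Timecode: 03:33:10:21.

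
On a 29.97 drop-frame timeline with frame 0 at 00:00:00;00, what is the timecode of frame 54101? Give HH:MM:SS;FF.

00:30:05;05

Each 10-minute DF block holds 10 × 60 × 30 − 9 × 2 = 17982 frames. 54101 ÷ 17982 → 3 full blocks, remainder 155.
Within the partial block the first minute is 1800 frames and each further minute 1798, so 0 further minute boundaries passed. Total skipped labels = 18 × 3 + 2 × 0 = 54.
Non-drop label index = 54101 + 54 = 54155; at 30 labels/s that is 00:30:05:05, i.e. DF 00:30:05;05.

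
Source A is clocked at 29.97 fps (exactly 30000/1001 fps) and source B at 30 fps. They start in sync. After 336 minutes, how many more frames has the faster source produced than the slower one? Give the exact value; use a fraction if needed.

86400/143 frames

336 min = 20160 s.
A emits 30000/1001 × 20160 = 86400000/143 frames; B emits 30 × 20160 = 604800.
Difference = 86400/143 frames (≈ 604.1958); B is ahead of A.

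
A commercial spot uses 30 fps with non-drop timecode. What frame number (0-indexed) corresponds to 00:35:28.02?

frame 63842

Total seconds to the label: (0 × 3600 + 35 × 60 + 28) = 2128.
Frame index = 2128 × 30 + 2 = 63842.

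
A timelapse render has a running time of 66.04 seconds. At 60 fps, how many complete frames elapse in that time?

3962 frames

Frames = 66.04 × 60 = 19812/5 ≈ 3962.4000.
Complete frames: 3962.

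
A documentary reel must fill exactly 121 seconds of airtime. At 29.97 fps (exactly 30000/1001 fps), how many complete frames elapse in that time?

3626 frames

Frames = 121 × 30000/1001 = 330000/91 ≈ 3626.3736.
Complete frames: 3626.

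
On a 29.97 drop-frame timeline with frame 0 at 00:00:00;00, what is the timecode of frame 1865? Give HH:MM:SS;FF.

00:01:02;07

Each 10-minute DF block holds 10 × 60 × 30 − 9 × 2 = 17982 frames. 1865 ÷ 17982 → 0 full blocks, remainder 1865.
Within the partial block the first minute is 1800 frames and each further minute 1798, so 1 further minute boundary passed. Total skipped labels = 18 × 0 + 2 × 1 = 2.
Non-drop label index = 1865 + 2 = 1867; at 30 labels/s that is 00:01:02:07, i.e. DF 00:01:02;07.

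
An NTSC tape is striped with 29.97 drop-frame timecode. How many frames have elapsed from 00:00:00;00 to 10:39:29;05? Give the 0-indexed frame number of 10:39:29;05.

As if non-drop at 30 labels/s: (10 × 3600 + 39 × 60 + 29) × 30 + 5 = 1151075.
Minute boundaries passed: 639; those not divisible by 10: 639 − 63 = 576; dropped labels = 2 × 576 = 1152.
Actual frame index = 1151075 − 1152 = 1149923.

1149923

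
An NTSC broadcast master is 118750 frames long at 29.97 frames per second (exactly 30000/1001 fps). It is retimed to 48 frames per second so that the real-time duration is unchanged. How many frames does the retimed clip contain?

190190 frames

Target frames = source frames × (target rate / source rate) = 118750 × (48)/(30000/1001) = 118750 × 1001/625 = 190190.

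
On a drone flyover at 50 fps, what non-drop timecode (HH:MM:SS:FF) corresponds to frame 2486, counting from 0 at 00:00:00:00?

00:00:49:36

2486 ÷ 50 = 49 full seconds, remainder 36 frames.
49 s = 0 h 0 min 49 s.
Timecode: 00:00:49:36.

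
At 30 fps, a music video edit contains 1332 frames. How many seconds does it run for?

44.4 seconds

Running time = 1332 / (30) = 44.4 s.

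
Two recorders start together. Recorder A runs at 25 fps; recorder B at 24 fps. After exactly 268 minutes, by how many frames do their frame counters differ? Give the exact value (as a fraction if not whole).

268 min = 16080 s.
A emits 25 × 16080 = 402000 frames; B emits 24 × 16080 = 385920.
Difference = 16080 frames; B is behind A.

16080 frames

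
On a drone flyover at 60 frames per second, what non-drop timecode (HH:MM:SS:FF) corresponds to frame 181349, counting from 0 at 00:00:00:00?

181349 ÷ 60 = 3022 full seconds, remainder 29 frames.
3022 s = 0 h 50 min 22 s.
Timecode: 00:50:22:29.

00:50:22:29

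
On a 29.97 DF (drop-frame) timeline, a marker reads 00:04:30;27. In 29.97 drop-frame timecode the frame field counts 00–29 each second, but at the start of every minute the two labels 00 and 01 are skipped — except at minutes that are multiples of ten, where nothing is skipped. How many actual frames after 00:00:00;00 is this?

8119

Complete 10-minute blocks: 0, each 17982 frames → 0.
Remaining 4 whole minutes in the current block: 1800 + 3 × 1798 = 7194 frames.
Within the current minute: 30 × 30 + 27 − 2 = 925 (labels ;00/;01 skipped at this minute). Total = 0 + 7194 + 925 = 8119.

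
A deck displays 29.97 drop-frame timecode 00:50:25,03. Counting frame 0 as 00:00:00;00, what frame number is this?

As if non-drop at 30 labels/s: (0 × 3600 + 50 × 60 + 25) × 30 + 3 = 90753.
Minute boundaries passed: 50; those not divisible by 10: 50 − 5 = 45; dropped labels = 2 × 45 = 90.
Actual frame index = 90753 − 90 = 90663.

90663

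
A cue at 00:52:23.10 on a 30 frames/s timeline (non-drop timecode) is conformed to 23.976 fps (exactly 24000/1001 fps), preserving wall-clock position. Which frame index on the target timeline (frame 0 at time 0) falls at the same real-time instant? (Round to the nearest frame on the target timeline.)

Source frame index: (0×3600 + 52×60 + 23) × 30 + 10 = 94300.
Real time: 94300 / (30) = 9430/3 s.
Target frame: (9430/3) × (24000/1001) = 75440000/1001 ≈ 75364.635 → 75365.

frame 75365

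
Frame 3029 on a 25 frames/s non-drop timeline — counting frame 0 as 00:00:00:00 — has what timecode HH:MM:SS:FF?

00:02:01:04

3029 ÷ 25 = 121 full seconds, remainder 4 frames.
121 s = 0 h 2 min 1 s.
Timecode: 00:02:01:04.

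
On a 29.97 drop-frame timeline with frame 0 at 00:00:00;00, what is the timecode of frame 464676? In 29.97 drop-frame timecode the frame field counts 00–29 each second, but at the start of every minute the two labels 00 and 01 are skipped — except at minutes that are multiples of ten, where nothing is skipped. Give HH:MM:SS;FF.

04:18:24;22

Ten DF minutes hold 17982 frames, so frame 464676 lies in block 25 (frames 449550–467531) with 15126 frames into that block.
The block's first minute is 1800 frames and the rest 1798 each; 15126 frames reaches minute 8, so 25 × 18 + 8 × 2 = 466 labels have been skipped so far.
Adding those back, label number 464676 + 466 = 465142 at 30 labels/s is 15504 s + 22 f = 4 h 18 min 24 s frame 22, i.e. 04:18:24;22.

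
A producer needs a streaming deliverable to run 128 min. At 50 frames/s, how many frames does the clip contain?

384000 frames

128 min = 7680 s.
Frames = 7680 × 50 = 384000.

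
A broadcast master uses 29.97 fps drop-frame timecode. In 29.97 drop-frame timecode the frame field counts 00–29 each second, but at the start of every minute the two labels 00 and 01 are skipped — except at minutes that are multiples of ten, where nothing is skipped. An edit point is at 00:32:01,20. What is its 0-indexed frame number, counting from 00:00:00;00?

57592

Complete 10-minute blocks: 3, each 17982 frames → 53946.
Remaining 2 whole minutes in the current block: 1800 + 1 × 1798 = 3598 frames.
Within the current minute: 1 × 30 + 20 − 2 = 48 (labels ;00/;01 skipped at this minute). Total = 53946 + 3598 + 48 = 57592.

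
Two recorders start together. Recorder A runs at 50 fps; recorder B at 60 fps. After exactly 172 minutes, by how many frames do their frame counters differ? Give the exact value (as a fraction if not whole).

103200 frames

172 min = 10320 s.
A emits 50 × 10320 = 516000 frames; B emits 60 × 10320 = 619200.
Difference = 103200 frames; B is ahead of A.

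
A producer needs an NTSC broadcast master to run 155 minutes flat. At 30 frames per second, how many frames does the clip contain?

279000 frames

155 min = 9300 s.
Frames = 9300 × 30 = 279000.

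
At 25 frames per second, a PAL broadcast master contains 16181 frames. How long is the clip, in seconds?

Running time = 16181 / (25) = 647.24 s.

647.24 seconds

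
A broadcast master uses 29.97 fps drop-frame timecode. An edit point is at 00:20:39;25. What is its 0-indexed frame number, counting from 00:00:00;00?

37159

As if non-drop at 30 labels/s: (0 × 3600 + 20 × 60 + 39) × 30 + 25 = 37195.
Minute boundaries passed: 20; those not divisible by 10: 20 − 2 = 18; dropped labels = 2 × 18 = 36.
Actual frame index = 37195 − 36 = 37159.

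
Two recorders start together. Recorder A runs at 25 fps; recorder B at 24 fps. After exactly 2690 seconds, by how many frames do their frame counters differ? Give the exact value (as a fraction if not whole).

A emits 25 × 2690 = 67250 frames; B emits 24 × 2690 = 64560.
Difference = 2690 frames; B is behind A.

2690 frames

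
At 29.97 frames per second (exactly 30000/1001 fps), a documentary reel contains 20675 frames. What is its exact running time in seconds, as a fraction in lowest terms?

Running time = 20675 ÷ (30000/1001) = 20675 × 1001/30000 = 827827/1200 s.

827827/1200 seconds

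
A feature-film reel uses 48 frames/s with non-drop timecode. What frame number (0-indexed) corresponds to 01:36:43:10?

278554

Total seconds to the label: (1 × 3600 + 36 × 60 + 43) = 5803.
Frame index = 5803 × 48 + 10 = 278554.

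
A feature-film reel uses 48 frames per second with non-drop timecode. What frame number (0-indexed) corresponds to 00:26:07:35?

75251

Total seconds to the label: (0 × 3600 + 26 × 60 + 7) = 1567.
Frame index = 1567 × 48 + 35 = 75251.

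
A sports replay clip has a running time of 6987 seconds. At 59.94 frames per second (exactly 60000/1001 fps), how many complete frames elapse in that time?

Frames = 6987 × 60000/1001 = 419220000/1001 ≈ 418801.1988.
Complete frames: 418801.

418801 frames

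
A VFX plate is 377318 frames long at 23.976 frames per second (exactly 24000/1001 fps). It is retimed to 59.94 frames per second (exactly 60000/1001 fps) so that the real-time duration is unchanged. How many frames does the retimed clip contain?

Target frames = source frames × (target rate / source rate) = 377318 × (60000/1001)/(24000/1001) = 377318 × 5/2 = 943295.

943295 frames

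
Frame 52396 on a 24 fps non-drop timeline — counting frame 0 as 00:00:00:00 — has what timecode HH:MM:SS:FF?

52396 ÷ 24 = 2183 full seconds, remainder 4 frames.
2183 s = 0 h 36 min 23 s.
Timecode: 00:36:23:04.

00:36:23:04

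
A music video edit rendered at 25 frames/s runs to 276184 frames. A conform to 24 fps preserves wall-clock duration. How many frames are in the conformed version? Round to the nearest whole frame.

Frames at target rate = 276184 × (24) / (25) = 6628416/25 ≈ 265136.640.
Nearest whole frame: 265137.

265137 frames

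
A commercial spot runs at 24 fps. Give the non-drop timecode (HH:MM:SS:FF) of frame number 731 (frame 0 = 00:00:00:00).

00:00:30:11

731 ÷ 24 = 30 full seconds, remainder 11 frames.
30 s = 0 h 0 min 30 s.
Timecode: 00:00:30:11.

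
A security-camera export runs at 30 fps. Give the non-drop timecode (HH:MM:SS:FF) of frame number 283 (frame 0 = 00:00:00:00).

00:00:09:13

283 ÷ 30 = 9 full seconds, remainder 13 frames.
9 s = 0 h 0 min 9 s.
Timecode: 00:00:09:13.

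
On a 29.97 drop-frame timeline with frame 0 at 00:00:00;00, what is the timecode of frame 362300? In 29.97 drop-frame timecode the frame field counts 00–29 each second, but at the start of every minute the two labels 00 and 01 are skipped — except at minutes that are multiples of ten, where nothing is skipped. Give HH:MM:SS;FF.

Ten DF minutes hold 17982 frames, so frame 362300 lies in block 20 (frames 359640–377621) with 2660 frames into that block.
The block's first minute is 1800 frames and the rest 1798 each; 2660 frames reaches minute 1, so 20 × 18 + 1 × 2 = 362 labels have been skipped so far.
Adding those back, label number 362300 + 362 = 362662 at 30 labels/s is 12088 s + 22 f = 3 h 21 min 28 s frame 22, i.e. 03:21:28;22.

03:21:28;22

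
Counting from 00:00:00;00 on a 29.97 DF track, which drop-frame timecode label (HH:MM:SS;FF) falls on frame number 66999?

Each 10-minute DF block holds 10 × 60 × 30 − 9 × 2 = 17982 frames. 66999 ÷ 17982 → 3 full blocks, remainder 13053.
Within the partial block the first minute is 1800 frames and each further minute 1798, so 7 further minute boundaries passed. Total skipped labels = 18 × 3 + 2 × 7 = 68.
Non-drop label index = 66999 + 68 = 67067; at 30 labels/s that is 00:37:15:17, i.e. DF 00:37:15;17.

00:37:15;17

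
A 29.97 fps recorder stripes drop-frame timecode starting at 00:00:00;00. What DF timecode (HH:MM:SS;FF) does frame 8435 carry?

00:04:41;13

Ten DF minutes hold 17982 frames, so frame 8435 lies in block 0 (frames 0–17981) with 8435 frames into that block.
The block's first minute is 1800 frames and the rest 1798 each; 8435 frames reaches minute 4, so 0 × 18 + 4 × 2 = 8 labels have been skipped so far.
Adding those back, label number 8435 + 8 = 8443 at 30 labels/s is 281 s + 13 f = 0 h 4 min 41 s frame 13, i.e. 00:04:41;13.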